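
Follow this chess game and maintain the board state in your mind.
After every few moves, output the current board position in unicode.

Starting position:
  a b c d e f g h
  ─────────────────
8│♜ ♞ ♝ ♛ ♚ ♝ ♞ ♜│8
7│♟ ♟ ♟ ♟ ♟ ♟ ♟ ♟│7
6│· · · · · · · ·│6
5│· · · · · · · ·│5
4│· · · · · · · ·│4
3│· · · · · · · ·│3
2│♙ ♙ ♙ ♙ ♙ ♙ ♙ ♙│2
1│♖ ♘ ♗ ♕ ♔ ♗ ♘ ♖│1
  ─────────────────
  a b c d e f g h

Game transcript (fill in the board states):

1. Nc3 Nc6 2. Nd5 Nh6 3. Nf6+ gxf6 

  a b c d e f g h
  ─────────────────
8│♜ · ♝ ♛ ♚ ♝ · ♜│8
7│♟ ♟ ♟ ♟ ♟ ♟ · ♟│7
6│· · ♞ · · ♟ · ♞│6
5│· · · · · · · ·│5
4│· · · · · · · ·│4
3│· · · · · · · ·│3
2│♙ ♙ ♙ ♙ ♙ ♙ ♙ ♙│2
1│♖ · ♗ ♕ ♔ ♗ ♘ ♖│1
  ─────────────────
  a b c d e f g h

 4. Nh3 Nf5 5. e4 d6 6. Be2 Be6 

  a b c d e f g h
  ─────────────────
8│♜ · · ♛ ♚ ♝ · ♜│8
7│♟ ♟ ♟ · ♟ ♟ · ♟│7
6│· · ♞ ♟ ♝ ♟ · ·│6
5│· · · · · ♞ · ·│5
4│· · · · ♙ · · ·│4
3│· · · · · · · ♘│3
2│♙ ♙ ♙ ♙ ♗ ♙ ♙ ♙│2
1│♖ · ♗ ♕ ♔ · · ♖│1
  ─────────────────
  a b c d e f g h

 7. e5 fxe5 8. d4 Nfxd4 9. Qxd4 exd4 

  a b c d e f g h
  ─────────────────
8│♜ · · ♛ ♚ ♝ · ♜│8
7│♟ ♟ ♟ · ♟ ♟ · ♟│7
6│· · ♞ ♟ ♝ · · ·│6
5│· · · · · · · ·│5
4│· · · ♟ · · · ·│4
3│· · · · · · · ♘│3
2│♙ ♙ ♙ · ♗ ♙ ♙ ♙│2
1│♖ · ♗ · ♔ · · ♖│1
  ─────────────────
  a b c d e f g h

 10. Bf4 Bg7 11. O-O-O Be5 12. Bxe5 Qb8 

  a b c d e f g h
  ─────────────────
8│♜ ♛ · · ♚ · · ♜│8
7│♟ ♟ ♟ · ♟ ♟ · ♟│7
6│· · ♞ ♟ ♝ · · ·│6
5│· · · · ♗ · · ·│5
4│· · · ♟ · · · ·│4
3│· · · · · · · ♘│3
2│♙ ♙ ♙ · ♗ ♙ ♙ ♙│2
1│· · ♔ ♖ · · · ♖│1
  ─────────────────
  a b c d e f g h

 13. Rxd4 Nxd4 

  a b c d e f g h
  ─────────────────
8│♜ ♛ · · ♚ · · ♜│8
7│♟ ♟ ♟ · ♟ ♟ · ♟│7
6│· · · ♟ ♝ · · ·│6
5│· · · · ♗ · · ·│5
4│· · · ♞ · · · ·│4
3│· · · · · · · ♘│3
2│♙ ♙ ♙ · ♗ ♙ ♙ ♙│2
1│· · ♔ · · · · ♖│1
  ─────────────────
  a b c d e f g h


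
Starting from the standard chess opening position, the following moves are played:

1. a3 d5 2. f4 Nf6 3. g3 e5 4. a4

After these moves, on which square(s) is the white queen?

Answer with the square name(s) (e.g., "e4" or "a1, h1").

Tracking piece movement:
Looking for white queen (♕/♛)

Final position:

  a b c d e f g h
  ─────────────────
8│♜ ♞ ♝ ♛ ♚ ♝ · ♜│8
7│♟ ♟ ♟ · · ♟ ♟ ♟│7
6│· · · · · ♞ · ·│6
5│· · · ♟ ♟ · · ·│5
4│♙ · · · · ♙ · ·│4
3│· · · · · · ♙ ·│3
2│· ♙ ♙ ♙ ♙ · · ♙│2
1│♖ ♘ ♗ ♕ ♔ ♗ ♘ ♖│1
  ─────────────────
  a b c d e f g h


d1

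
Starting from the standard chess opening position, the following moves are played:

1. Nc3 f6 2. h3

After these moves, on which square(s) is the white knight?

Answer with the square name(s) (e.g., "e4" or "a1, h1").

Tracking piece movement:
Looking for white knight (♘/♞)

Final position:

  a b c d e f g h
  ─────────────────
8│♜ ♞ ♝ ♛ ♚ ♝ ♞ ♜│8
7│♟ ♟ ♟ ♟ ♟ · ♟ ♟│7
6│· · · · · ♟ · ·│6
5│· · · · · · · ·│5
4│· · · · · · · ·│4
3│· · ♘ · · · · ♙│3
2│♙ ♙ ♙ ♙ ♙ ♙ ♙ ·│2
1│♖ · ♗ ♕ ♔ ♗ ♘ ♖│1
  ─────────────────
  a b c d e f g h


c3, g1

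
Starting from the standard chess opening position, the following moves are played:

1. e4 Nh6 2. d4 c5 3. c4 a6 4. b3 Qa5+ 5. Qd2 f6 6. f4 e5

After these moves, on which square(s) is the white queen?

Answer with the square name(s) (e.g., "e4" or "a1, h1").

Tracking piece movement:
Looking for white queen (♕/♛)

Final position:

  a b c d e f g h
  ─────────────────
8│♜ ♞ ♝ · ♚ ♝ · ♜│8
7│· ♟ · ♟ · · ♟ ♟│7
6│♟ · · · · ♟ · ♞│6
5│♛ · ♟ · ♟ · · ·│5
4│· · ♙ ♙ ♙ ♙ · ·│4
3│· ♙ · · · · · ·│3
2│♙ · · ♕ · · ♙ ♙│2
1│♖ ♘ ♗ · ♔ ♗ ♘ ♖│1
  ─────────────────
  a b c d e f g h


d2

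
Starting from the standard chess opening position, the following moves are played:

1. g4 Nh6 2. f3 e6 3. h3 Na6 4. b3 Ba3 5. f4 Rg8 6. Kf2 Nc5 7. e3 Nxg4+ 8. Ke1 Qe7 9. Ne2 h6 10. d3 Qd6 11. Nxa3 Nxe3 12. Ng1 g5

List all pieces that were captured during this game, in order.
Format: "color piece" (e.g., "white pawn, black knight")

Tracking captures:
  Nxg4+: captured white pawn
  Nxa3: captured black bishop
  Nxe3: captured white pawn

white pawn, black bishop, white pawn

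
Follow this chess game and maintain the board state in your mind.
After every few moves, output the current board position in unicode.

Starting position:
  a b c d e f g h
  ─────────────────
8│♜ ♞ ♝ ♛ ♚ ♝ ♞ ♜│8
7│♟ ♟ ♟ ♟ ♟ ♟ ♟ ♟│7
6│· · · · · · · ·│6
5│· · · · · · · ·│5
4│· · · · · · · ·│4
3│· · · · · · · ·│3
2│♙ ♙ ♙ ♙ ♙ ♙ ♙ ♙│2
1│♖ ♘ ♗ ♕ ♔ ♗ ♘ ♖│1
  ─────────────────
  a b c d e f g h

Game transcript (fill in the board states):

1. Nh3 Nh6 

  a b c d e f g h
  ─────────────────
8│♜ ♞ ♝ ♛ ♚ ♝ · ♜│8
7│♟ ♟ ♟ ♟ ♟ ♟ ♟ ♟│7
6│· · · · · · · ♞│6
5│· · · · · · · ·│5
4│· · · · · · · ·│4
3│· · · · · · · ♘│3
2│♙ ♙ ♙ ♙ ♙ ♙ ♙ ♙│2
1│♖ ♘ ♗ ♕ ♔ ♗ · ♖│1
  ─────────────────
  a b c d e f g h

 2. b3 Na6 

  a b c d e f g h
  ─────────────────
8│♜ · ♝ ♛ ♚ ♝ · ♜│8
7│♟ ♟ ♟ ♟ ♟ ♟ ♟ ♟│7
6│♞ · · · · · · ♞│6
5│· · · · · · · ·│5
4│· · · · · · · ·│4
3│· ♙ · · · · · ♘│3
2│♙ · ♙ ♙ ♙ ♙ ♙ ♙│2
1│♖ ♘ ♗ ♕ ♔ ♗ · ♖│1
  ─────────────────
  a b c d e f g h

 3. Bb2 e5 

  a b c d e f g h
  ─────────────────
8│♜ · ♝ ♛ ♚ ♝ · ♜│8
7│♟ ♟ ♟ ♟ · ♟ ♟ ♟│7
6│♞ · · · · · · ♞│6
5│· · · · ♟ · · ·│5
4│· · · · · · · ·│4
3│· ♙ · · · · · ♘│3
2│♙ ♗ ♙ ♙ ♙ ♙ ♙ ♙│2
1│♖ ♘ · ♕ ♔ ♗ · ♖│1
  ─────────────────
  a b c d e f g h

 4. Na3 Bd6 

  a b c d e f g h
  ─────────────────
8│♜ · ♝ ♛ ♚ · · ♜│8
7│♟ ♟ ♟ ♟ · ♟ ♟ ♟│7
6│♞ · · ♝ · · · ♞│6
5│· · · · ♟ · · ·│5
4│· · · · · · · ·│4
3│♘ ♙ · · · · · ♘│3
2│♙ ♗ ♙ ♙ ♙ ♙ ♙ ♙│2
1│♖ · · ♕ ♔ ♗ · ♖│1
  ─────────────────
  a b c d e f g h

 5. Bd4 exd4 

  a b c d e f g h
  ─────────────────
8│♜ · ♝ ♛ ♚ · · ♜│8
7│♟ ♟ ♟ ♟ · ♟ ♟ ♟│7
6│♞ · · ♝ · · · ♞│6
5│· · · · · · · ·│5
4│· · · ♟ · · · ·│4
3│♘ ♙ · · · · · ♘│3
2│♙ · ♙ ♙ ♙ ♙ ♙ ♙│2
1│♖ · · ♕ ♔ ♗ · ♖│1
  ─────────────────
  a b c d e f g h



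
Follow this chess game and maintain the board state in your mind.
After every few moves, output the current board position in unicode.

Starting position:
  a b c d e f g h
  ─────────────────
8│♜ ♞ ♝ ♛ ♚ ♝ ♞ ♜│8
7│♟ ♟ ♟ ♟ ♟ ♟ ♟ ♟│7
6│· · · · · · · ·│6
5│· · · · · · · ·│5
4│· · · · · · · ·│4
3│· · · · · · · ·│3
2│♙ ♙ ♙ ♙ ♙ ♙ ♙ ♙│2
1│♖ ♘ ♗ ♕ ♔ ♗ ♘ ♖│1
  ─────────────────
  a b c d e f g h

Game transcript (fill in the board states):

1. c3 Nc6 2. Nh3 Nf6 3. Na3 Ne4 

  a b c d e f g h
  ─────────────────
8│♜ · ♝ ♛ ♚ ♝ · ♜│8
7│♟ ♟ ♟ ♟ ♟ ♟ ♟ ♟│7
6│· · ♞ · · · · ·│6
5│· · · · · · · ·│5
4│· · · · ♞ · · ·│4
3│♘ · ♙ · · · · ♘│3
2│♙ ♙ · ♙ ♙ ♙ ♙ ♙│2
1│♖ · ♗ ♕ ♔ ♗ · ♖│1
  ─────────────────
  a b c d e f g h

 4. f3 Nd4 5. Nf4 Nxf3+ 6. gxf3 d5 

  a b c d e f g h
  ─────────────────
8│♜ · ♝ ♛ ♚ ♝ · ♜│8
7│♟ ♟ ♟ · ♟ ♟ ♟ ♟│7
6│· · · · · · · ·│6
5│· · · ♟ · · · ·│5
4│· · · · ♞ ♘ · ·│4
3│♘ · ♙ · · ♙ · ·│3
2│♙ ♙ · ♙ ♙ · · ♙│2
1│♖ · ♗ ♕ ♔ ♗ · ♖│1
  ─────────────────
  a b c d e f g h

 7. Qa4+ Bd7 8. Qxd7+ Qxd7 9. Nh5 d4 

  a b c d e f g h
  ─────────────────
8│♜ · · · ♚ ♝ · ♜│8
7│♟ ♟ ♟ ♛ ♟ ♟ ♟ ♟│7
6│· · · · · · · ·│6
5│· · · · · · · ♘│5
4│· · · ♟ ♞ · · ·│4
3│♘ · ♙ · · ♙ · ·│3
2│♙ ♙ · ♙ ♙ · · ♙│2
1│♖ · ♗ · ♔ ♗ · ♖│1
  ─────────────────
  a b c d e f g h

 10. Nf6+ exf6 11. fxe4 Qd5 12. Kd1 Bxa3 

  a b c d e f g h
  ─────────────────
8│♜ · · · ♚ · · ♜│8
7│♟ ♟ ♟ · · ♟ ♟ ♟│7
6│· · · · · ♟ · ·│6
5│· · · ♛ · · · ·│5
4│· · · ♟ ♙ · · ·│4
3│♝ · ♙ · · · · ·│3
2│♙ ♙ · ♙ ♙ · · ♙│2
1│♖ · ♗ ♔ · ♗ · ♖│1
  ─────────────────
  a b c d e f g h

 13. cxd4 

  a b c d e f g h
  ─────────────────
8│♜ · · · ♚ · · ♜│8
7│♟ ♟ ♟ · · ♟ ♟ ♟│7
6│· · · · · ♟ · ·│6
5│· · · ♛ · · · ·│5
4│· · · ♙ ♙ · · ·│4
3│♝ · · · · · · ·│3
2│♙ ♙ · ♙ ♙ · · ♙│2
1│♖ · ♗ ♔ · ♗ · ♖│1
  ─────────────────
  a b c d e f g h


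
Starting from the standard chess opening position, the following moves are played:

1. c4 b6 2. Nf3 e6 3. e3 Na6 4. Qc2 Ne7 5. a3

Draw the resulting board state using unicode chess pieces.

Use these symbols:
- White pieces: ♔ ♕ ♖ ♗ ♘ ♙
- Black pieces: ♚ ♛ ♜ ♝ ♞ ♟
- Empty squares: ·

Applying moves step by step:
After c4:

♜ ♞ ♝ ♛ ♚ ♝ ♞ ♜
♟ ♟ ♟ ♟ ♟ ♟ ♟ ♟
· · · · · · · ·
· · · · · · · ·
· · ♙ · · · · ·
· · · · · · · ·
♙ ♙ · ♙ ♙ ♙ ♙ ♙
♖ ♘ ♗ ♕ ♔ ♗ ♘ ♖


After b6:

♜ ♞ ♝ ♛ ♚ ♝ ♞ ♜
♟ · ♟ ♟ ♟ ♟ ♟ ♟
· ♟ · · · · · ·
· · · · · · · ·
· · ♙ · · · · ·
· · · · · · · ·
♙ ♙ · ♙ ♙ ♙ ♙ ♙
♖ ♘ ♗ ♕ ♔ ♗ ♘ ♖


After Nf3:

♜ ♞ ♝ ♛ ♚ ♝ ♞ ♜
♟ · ♟ ♟ ♟ ♟ ♟ ♟
· ♟ · · · · · ·
· · · · · · · ·
· · ♙ · · · · ·
· · · · · ♘ · ·
♙ ♙ · ♙ ♙ ♙ ♙ ♙
♖ ♘ ♗ ♕ ♔ ♗ · ♖


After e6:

♜ ♞ ♝ ♛ ♚ ♝ ♞ ♜
♟ · ♟ ♟ · ♟ ♟ ♟
· ♟ · · ♟ · · ·
· · · · · · · ·
· · ♙ · · · · ·
· · · · · ♘ · ·
♙ ♙ · ♙ ♙ ♙ ♙ ♙
♖ ♘ ♗ ♕ ♔ ♗ · ♖


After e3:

♜ ♞ ♝ ♛ ♚ ♝ ♞ ♜
♟ · ♟ ♟ · ♟ ♟ ♟
· ♟ · · ♟ · · ·
· · · · · · · ·
· · ♙ · · · · ·
· · · · ♙ ♘ · ·
♙ ♙ · ♙ · ♙ ♙ ♙
♖ ♘ ♗ ♕ ♔ ♗ · ♖


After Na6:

♜ · ♝ ♛ ♚ ♝ ♞ ♜
♟ · ♟ ♟ · ♟ ♟ ♟
♞ ♟ · · ♟ · · ·
· · · · · · · ·
· · ♙ · · · · ·
· · · · ♙ ♘ · ·
♙ ♙ · ♙ · ♙ ♙ ♙
♖ ♘ ♗ ♕ ♔ ♗ · ♖


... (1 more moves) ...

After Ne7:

♜ · ♝ ♛ ♚ ♝ · ♜
♟ · ♟ ♟ ♞ ♟ ♟ ♟
♞ ♟ · · ♟ · · ·
· · · · · · · ·
· · ♙ · · · · ·
· · · · ♙ ♘ · ·
♙ ♙ ♕ ♙ · ♙ ♙ ♙
♖ ♘ ♗ · ♔ ♗ · ♖


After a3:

♜ · ♝ ♛ ♚ ♝ · ♜
♟ · ♟ ♟ ♞ ♟ ♟ ♟
♞ ♟ · · ♟ · · ·
· · · · · · · ·
· · ♙ · · · · ·
♙ · · · ♙ ♘ · ·
· ♙ ♕ ♙ · ♙ ♙ ♙
♖ ♘ ♗ · ♔ ♗ · ♖



  a b c d e f g h
  ─────────────────
8│♜ · ♝ ♛ ♚ ♝ · ♜│8
7│♟ · ♟ ♟ ♞ ♟ ♟ ♟│7
6│♞ ♟ · · ♟ · · ·│6
5│· · · · · · · ·│5
4│· · ♙ · · · · ·│4
3│♙ · · · ♙ ♘ · ·│3
2│· ♙ ♕ ♙ · ♙ ♙ ♙│2
1│♖ ♘ ♗ · ♔ ♗ · ♖│1
  ─────────────────
  a b c d e f g h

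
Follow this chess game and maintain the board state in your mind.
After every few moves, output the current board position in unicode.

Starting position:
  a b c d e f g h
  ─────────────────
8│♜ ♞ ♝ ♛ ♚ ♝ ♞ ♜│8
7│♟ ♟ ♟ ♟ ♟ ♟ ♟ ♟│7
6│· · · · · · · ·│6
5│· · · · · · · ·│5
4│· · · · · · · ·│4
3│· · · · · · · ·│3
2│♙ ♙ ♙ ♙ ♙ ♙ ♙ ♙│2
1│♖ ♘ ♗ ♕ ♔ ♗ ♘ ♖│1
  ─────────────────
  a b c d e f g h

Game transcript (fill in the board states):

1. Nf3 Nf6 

  a b c d e f g h
  ─────────────────
8│♜ ♞ ♝ ♛ ♚ ♝ · ♜│8
7│♟ ♟ ♟ ♟ ♟ ♟ ♟ ♟│7
6│· · · · · ♞ · ·│6
5│· · · · · · · ·│5
4│· · · · · · · ·│4
3│· · · · · ♘ · ·│3
2│♙ ♙ ♙ ♙ ♙ ♙ ♙ ♙│2
1│♖ ♘ ♗ ♕ ♔ ♗ · ♖│1
  ─────────────────
  a b c d e f g h

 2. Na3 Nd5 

  a b c d e f g h
  ─────────────────
8│♜ ♞ ♝ ♛ ♚ ♝ · ♜│8
7│♟ ♟ ♟ ♟ ♟ ♟ ♟ ♟│7
6│· · · · · · · ·│6
5│· · · ♞ · · · ·│5
4│· · · · · · · ·│4
3│♘ · · · · ♘ · ·│3
2│♙ ♙ ♙ ♙ ♙ ♙ ♙ ♙│2
1│♖ · ♗ ♕ ♔ ♗ · ♖│1
  ─────────────────
  a b c d e f g h

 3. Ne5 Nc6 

  a b c d e f g h
  ─────────────────
8│♜ · ♝ ♛ ♚ ♝ · ♜│8
7│♟ ♟ ♟ ♟ ♟ ♟ ♟ ♟│7
6│· · ♞ · · · · ·│6
5│· · · ♞ ♘ · · ·│5
4│· · · · · · · ·│4
3│♘ · · · · · · ·│3
2│♙ ♙ ♙ ♙ ♙ ♙ ♙ ♙│2
1│♖ · ♗ ♕ ♔ ♗ · ♖│1
  ─────────────────
  a b c d e f g h



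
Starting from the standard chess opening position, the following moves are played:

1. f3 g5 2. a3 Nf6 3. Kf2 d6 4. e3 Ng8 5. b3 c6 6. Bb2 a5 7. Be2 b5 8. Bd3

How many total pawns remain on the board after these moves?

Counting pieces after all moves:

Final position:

  a b c d e f g h
  ─────────────────
8│♜ ♞ ♝ ♛ ♚ ♝ ♞ ♜│8
7│· · · · ♟ ♟ · ♟│7
6│· · ♟ ♟ · · · ·│6
5│♟ ♟ · · · · ♟ ·│5
4│· · · · · · · ·│4
3│♙ ♙ · ♗ ♙ ♙ · ·│3
2│· ♗ ♙ ♙ · ♔ ♙ ♙│2
1│♖ ♘ · ♕ · · ♘ ♖│1
  ─────────────────
  a b c d e f g h


16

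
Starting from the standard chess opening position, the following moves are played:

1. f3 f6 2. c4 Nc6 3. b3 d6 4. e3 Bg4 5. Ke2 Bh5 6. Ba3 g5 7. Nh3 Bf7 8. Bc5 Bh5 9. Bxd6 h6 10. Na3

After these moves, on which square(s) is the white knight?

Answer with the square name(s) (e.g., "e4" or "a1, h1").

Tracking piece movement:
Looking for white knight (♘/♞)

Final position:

  a b c d e f g h
  ─────────────────
8│♜ · · ♛ ♚ ♝ ♞ ♜│8
7│♟ ♟ ♟ · ♟ · · ·│7
6│· · ♞ ♗ · ♟ · ♟│6
5│· · · · · · ♟ ♝│5
4│· · ♙ · · · · ·│4
3│♘ ♙ · · ♙ ♙ · ♘│3
2│♙ · · ♙ ♔ · ♙ ♙│2
1│♖ · · ♕ · ♗ · ♖│1
  ─────────────────
  a b c d e f g h


a3, h3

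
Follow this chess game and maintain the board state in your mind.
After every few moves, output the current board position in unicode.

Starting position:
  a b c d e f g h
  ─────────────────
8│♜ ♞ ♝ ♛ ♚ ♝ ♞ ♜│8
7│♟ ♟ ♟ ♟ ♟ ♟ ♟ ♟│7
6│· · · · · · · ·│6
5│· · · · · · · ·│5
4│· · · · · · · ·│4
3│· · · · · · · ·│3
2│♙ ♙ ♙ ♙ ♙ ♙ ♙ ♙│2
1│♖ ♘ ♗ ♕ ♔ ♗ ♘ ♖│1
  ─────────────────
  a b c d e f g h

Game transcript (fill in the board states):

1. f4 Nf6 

  a b c d e f g h
  ─────────────────
8│♜ ♞ ♝ ♛ ♚ ♝ · ♜│8
7│♟ ♟ ♟ ♟ ♟ ♟ ♟ ♟│7
6│· · · · · ♞ · ·│6
5│· · · · · · · ·│5
4│· · · · · ♙ · ·│4
3│· · · · · · · ·│3
2│♙ ♙ ♙ ♙ ♙ · ♙ ♙│2
1│♖ ♘ ♗ ♕ ♔ ♗ ♘ ♖│1
  ─────────────────
  a b c d e f g h

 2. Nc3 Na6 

  a b c d e f g h
  ─────────────────
8│♜ · ♝ ♛ ♚ ♝ · ♜│8
7│♟ ♟ ♟ ♟ ♟ ♟ ♟ ♟│7
6│♞ · · · · ♞ · ·│6
5│· · · · · · · ·│5
4│· · · · · ♙ · ·│4
3│· · ♘ · · · · ·│3
2│♙ ♙ ♙ ♙ ♙ · ♙ ♙│2
1│♖ · ♗ ♕ ♔ ♗ ♘ ♖│1
  ─────────────────
  a b c d e f g h

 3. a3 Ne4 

  a b c d e f g h
  ─────────────────
8│♜ · ♝ ♛ ♚ ♝ · ♜│8
7│♟ ♟ ♟ ♟ ♟ ♟ ♟ ♟│7
6│♞ · · · · · · ·│6
5│· · · · · · · ·│5
4│· · · · ♞ ♙ · ·│4
3│♙ · ♘ · · · · ·│3
2│· ♙ ♙ ♙ ♙ · ♙ ♙│2
1│♖ · ♗ ♕ ♔ ♗ ♘ ♖│1
  ─────────────────
  a b c d e f g h

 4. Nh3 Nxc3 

  a b c d e f g h
  ─────────────────
8│♜ · ♝ ♛ ♚ ♝ · ♜│8
7│♟ ♟ ♟ ♟ ♟ ♟ ♟ ♟│7
6│♞ · · · · · · ·│6
5│· · · · · · · ·│5
4│· · · · · ♙ · ·│4
3│♙ · ♞ · · · · ♘│3
2│· ♙ ♙ ♙ ♙ · ♙ ♙│2
1│♖ · ♗ ♕ ♔ ♗ · ♖│1
  ─────────────────
  a b c d e f g h

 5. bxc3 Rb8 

  a b c d e f g h
  ─────────────────
8│· ♜ ♝ ♛ ♚ ♝ · ♜│8
7│♟ ♟ ♟ ♟ ♟ ♟ ♟ ♟│7
6│♞ · · · · · · ·│6
5│· · · · · · · ·│5
4│· · · · · ♙ · ·│4
3│♙ · ♙ · · · · ♘│3
2│· · ♙ ♙ ♙ · ♙ ♙│2
1│♖ · ♗ ♕ ♔ ♗ · ♖│1
  ─────────────────
  a b c d e f g h



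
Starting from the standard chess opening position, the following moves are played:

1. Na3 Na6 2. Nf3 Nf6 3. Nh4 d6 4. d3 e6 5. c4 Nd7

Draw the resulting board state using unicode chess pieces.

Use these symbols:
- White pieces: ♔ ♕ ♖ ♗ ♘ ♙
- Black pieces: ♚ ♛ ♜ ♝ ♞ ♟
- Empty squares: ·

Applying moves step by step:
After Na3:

♜ ♞ ♝ ♛ ♚ ♝ ♞ ♜
♟ ♟ ♟ ♟ ♟ ♟ ♟ ♟
· · · · · · · ·
· · · · · · · ·
· · · · · · · ·
♘ · · · · · · ·
♙ ♙ ♙ ♙ ♙ ♙ ♙ ♙
♖ · ♗ ♕ ♔ ♗ ♘ ♖


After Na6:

♜ · ♝ ♛ ♚ ♝ ♞ ♜
♟ ♟ ♟ ♟ ♟ ♟ ♟ ♟
♞ · · · · · · ·
· · · · · · · ·
· · · · · · · ·
♘ · · · · · · ·
♙ ♙ ♙ ♙ ♙ ♙ ♙ ♙
♖ · ♗ ♕ ♔ ♗ ♘ ♖


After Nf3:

♜ · ♝ ♛ ♚ ♝ ♞ ♜
♟ ♟ ♟ ♟ ♟ ♟ ♟ ♟
♞ · · · · · · ·
· · · · · · · ·
· · · · · · · ·
♘ · · · · ♘ · ·
♙ ♙ ♙ ♙ ♙ ♙ ♙ ♙
♖ · ♗ ♕ ♔ ♗ · ♖


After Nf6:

♜ · ♝ ♛ ♚ ♝ · ♜
♟ ♟ ♟ ♟ ♟ ♟ ♟ ♟
♞ · · · · ♞ · ·
· · · · · · · ·
· · · · · · · ·
♘ · · · · ♘ · ·
♙ ♙ ♙ ♙ ♙ ♙ ♙ ♙
♖ · ♗ ♕ ♔ ♗ · ♖


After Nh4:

♜ · ♝ ♛ ♚ ♝ · ♜
♟ ♟ ♟ ♟ ♟ ♟ ♟ ♟
♞ · · · · ♞ · ·
· · · · · · · ·
· · · · · · · ♘
♘ · · · · · · ·
♙ ♙ ♙ ♙ ♙ ♙ ♙ ♙
♖ · ♗ ♕ ♔ ♗ · ♖


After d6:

♜ · ♝ ♛ ♚ ♝ · ♜
♟ ♟ ♟ · ♟ ♟ ♟ ♟
♞ · · ♟ · ♞ · ·
· · · · · · · ·
· · · · · · · ♘
♘ · · · · · · ·
♙ ♙ ♙ ♙ ♙ ♙ ♙ ♙
♖ · ♗ ♕ ♔ ♗ · ♖


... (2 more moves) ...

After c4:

♜ · ♝ ♛ ♚ ♝ · ♜
♟ ♟ ♟ · · ♟ ♟ ♟
♞ · · ♟ ♟ ♞ · ·
· · · · · · · ·
· · ♙ · · · · ♘
♘ · · ♙ · · · ·
♙ ♙ · · ♙ ♙ ♙ ♙
♖ · ♗ ♕ ♔ ♗ · ♖


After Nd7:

♜ · ♝ ♛ ♚ ♝ · ♜
♟ ♟ ♟ ♞ · ♟ ♟ ♟
♞ · · ♟ ♟ · · ·
· · · · · · · ·
· · ♙ · · · · ♘
♘ · · ♙ · · · ·
♙ ♙ · · ♙ ♙ ♙ ♙
♖ · ♗ ♕ ♔ ♗ · ♖



  a b c d e f g h
  ─────────────────
8│♜ · ♝ ♛ ♚ ♝ · ♜│8
7│♟ ♟ ♟ ♞ · ♟ ♟ ♟│7
6│♞ · · ♟ ♟ · · ·│6
5│· · · · · · · ·│5
4│· · ♙ · · · · ♘│4
3│♘ · · ♙ · · · ·│3
2│♙ ♙ · · ♙ ♙ ♙ ♙│2
1│♖ · ♗ ♕ ♔ ♗ · ♖│1
  ─────────────────
  a b c d e f g h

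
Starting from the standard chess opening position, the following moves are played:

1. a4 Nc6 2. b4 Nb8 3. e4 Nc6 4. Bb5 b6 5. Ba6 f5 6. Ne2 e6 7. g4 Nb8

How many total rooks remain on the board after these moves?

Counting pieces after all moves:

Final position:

  a b c d e f g h
  ─────────────────
8│♜ ♞ ♝ ♛ ♚ ♝ ♞ ♜│8
7│♟ · ♟ ♟ · · ♟ ♟│7
6│♗ ♟ · · ♟ · · ·│6
5│· · · · · ♟ · ·│5
4│♙ ♙ · · ♙ · ♙ ·│4
3│· · · · · · · ·│3
2│· · ♙ ♙ ♘ ♙ · ♙│2
1│♖ ♘ ♗ ♕ ♔ · · ♖│1
  ─────────────────
  a b c d e f g h


4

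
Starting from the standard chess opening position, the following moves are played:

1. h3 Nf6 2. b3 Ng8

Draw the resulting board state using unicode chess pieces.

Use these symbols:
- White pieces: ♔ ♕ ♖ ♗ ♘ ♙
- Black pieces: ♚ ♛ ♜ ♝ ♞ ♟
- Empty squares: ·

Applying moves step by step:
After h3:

♜ ♞ ♝ ♛ ♚ ♝ ♞ ♜
♟ ♟ ♟ ♟ ♟ ♟ ♟ ♟
· · · · · · · ·
· · · · · · · ·
· · · · · · · ·
· · · · · · · ♙
♙ ♙ ♙ ♙ ♙ ♙ ♙ ·
♖ ♘ ♗ ♕ ♔ ♗ ♘ ♖


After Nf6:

♜ ♞ ♝ ♛ ♚ ♝ · ♜
♟ ♟ ♟ ♟ ♟ ♟ ♟ ♟
· · · · · ♞ · ·
· · · · · · · ·
· · · · · · · ·
· · · · · · · ♙
♙ ♙ ♙ ♙ ♙ ♙ ♙ ·
♖ ♘ ♗ ♕ ♔ ♗ ♘ ♖


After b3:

♜ ♞ ♝ ♛ ♚ ♝ · ♜
♟ ♟ ♟ ♟ ♟ ♟ ♟ ♟
· · · · · ♞ · ·
· · · · · · · ·
· · · · · · · ·
· ♙ · · · · · ♙
♙ · ♙ ♙ ♙ ♙ ♙ ·
♖ ♘ ♗ ♕ ♔ ♗ ♘ ♖


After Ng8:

♜ ♞ ♝ ♛ ♚ ♝ ♞ ♜
♟ ♟ ♟ ♟ ♟ ♟ ♟ ♟
· · · · · · · ·
· · · · · · · ·
· · · · · · · ·
· ♙ · · · · · ♙
♙ · ♙ ♙ ♙ ♙ ♙ ·
♖ ♘ ♗ ♕ ♔ ♗ ♘ ♖



  a b c d e f g h
  ─────────────────
8│♜ ♞ ♝ ♛ ♚ ♝ ♞ ♜│8
7│♟ ♟ ♟ ♟ ♟ ♟ ♟ ♟│7
6│· · · · · · · ·│6
5│· · · · · · · ·│5
4│· · · · · · · ·│4
3│· ♙ · · · · · ♙│3
2│♙ · ♙ ♙ ♙ ♙ ♙ ·│2
1│♖ ♘ ♗ ♕ ♔ ♗ ♘ ♖│1
  ─────────────────
  a b c d e f g h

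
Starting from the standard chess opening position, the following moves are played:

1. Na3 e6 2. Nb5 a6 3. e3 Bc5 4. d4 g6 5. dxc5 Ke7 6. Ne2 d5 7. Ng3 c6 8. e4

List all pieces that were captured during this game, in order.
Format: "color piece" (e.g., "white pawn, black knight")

Tracking captures:
  dxc5: captured black bishop

black bishop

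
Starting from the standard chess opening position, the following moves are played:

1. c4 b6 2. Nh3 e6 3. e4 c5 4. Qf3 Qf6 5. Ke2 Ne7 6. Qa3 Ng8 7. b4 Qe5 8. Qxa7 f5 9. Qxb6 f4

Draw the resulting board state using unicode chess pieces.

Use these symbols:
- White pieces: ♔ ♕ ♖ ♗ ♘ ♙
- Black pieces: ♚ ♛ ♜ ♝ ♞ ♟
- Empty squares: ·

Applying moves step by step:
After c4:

♜ ♞ ♝ ♛ ♚ ♝ ♞ ♜
♟ ♟ ♟ ♟ ♟ ♟ ♟ ♟
· · · · · · · ·
· · · · · · · ·
· · ♙ · · · · ·
· · · · · · · ·
♙ ♙ · ♙ ♙ ♙ ♙ ♙
♖ ♘ ♗ ♕ ♔ ♗ ♘ ♖


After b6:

♜ ♞ ♝ ♛ ♚ ♝ ♞ ♜
♟ · ♟ ♟ ♟ ♟ ♟ ♟
· ♟ · · · · · ·
· · · · · · · ·
· · ♙ · · · · ·
· · · · · · · ·
♙ ♙ · ♙ ♙ ♙ ♙ ♙
♖ ♘ ♗ ♕ ♔ ♗ ♘ ♖


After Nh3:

♜ ♞ ♝ ♛ ♚ ♝ ♞ ♜
♟ · ♟ ♟ ♟ ♟ ♟ ♟
· ♟ · · · · · ·
· · · · · · · ·
· · ♙ · · · · ·
· · · · · · · ♘
♙ ♙ · ♙ ♙ ♙ ♙ ♙
♖ ♘ ♗ ♕ ♔ ♗ · ♖


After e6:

♜ ♞ ♝ ♛ ♚ ♝ ♞ ♜
♟ · ♟ ♟ · ♟ ♟ ♟
· ♟ · · ♟ · · ·
· · · · · · · ·
· · ♙ · · · · ·
· · · · · · · ♘
♙ ♙ · ♙ ♙ ♙ ♙ ♙
♖ ♘ ♗ ♕ ♔ ♗ · ♖


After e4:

♜ ♞ ♝ ♛ ♚ ♝ ♞ ♜
♟ · ♟ ♟ · ♟ ♟ ♟
· ♟ · · ♟ · · ·
· · · · · · · ·
· · ♙ · ♙ · · ·
· · · · · · · ♘
♙ ♙ · ♙ · ♙ ♙ ♙
♖ ♘ ♗ ♕ ♔ ♗ · ♖


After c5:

♜ ♞ ♝ ♛ ♚ ♝ ♞ ♜
♟ · · ♟ · ♟ ♟ ♟
· ♟ · · ♟ · · ·
· · ♟ · · · · ·
· · ♙ · ♙ · · ·
· · · · · · · ♘
♙ ♙ · ♙ · ♙ ♙ ♙
♖ ♘ ♗ ♕ ♔ ♗ · ♖


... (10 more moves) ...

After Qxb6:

♜ ♞ ♝ · ♚ ♝ ♞ ♜
· · · ♟ · · ♟ ♟
· ♕ · · ♟ · · ·
· · ♟ · ♛ ♟ · ·
· ♙ ♙ · ♙ · · ·
· · · · · · · ♘
♙ · · ♙ ♔ ♙ ♙ ♙
♖ ♘ ♗ · · ♗ · ♖


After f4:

♜ ♞ ♝ · ♚ ♝ ♞ ♜
· · · ♟ · · ♟ ♟
· ♕ · · ♟ · · ·
· · ♟ · ♛ · · ·
· ♙ ♙ · ♙ ♟ · ·
· · · · · · · ♘
♙ · · ♙ ♔ ♙ ♙ ♙
♖ ♘ ♗ · · ♗ · ♖



  a b c d e f g h
  ─────────────────
8│♜ ♞ ♝ · ♚ ♝ ♞ ♜│8
7│· · · ♟ · · ♟ ♟│7
6│· ♕ · · ♟ · · ·│6
5│· · ♟ · ♛ · · ·│5
4│· ♙ ♙ · ♙ ♟ · ·│4
3│· · · · · · · ♘│3
2│♙ · · ♙ ♔ ♙ ♙ ♙│2
1│♖ ♘ ♗ · · ♗ · ♖│1
  ─────────────────
  a b c d e f g h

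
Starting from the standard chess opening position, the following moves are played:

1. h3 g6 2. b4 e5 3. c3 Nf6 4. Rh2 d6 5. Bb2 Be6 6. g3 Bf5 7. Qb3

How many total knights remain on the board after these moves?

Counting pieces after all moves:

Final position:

  a b c d e f g h
  ─────────────────
8│♜ ♞ · ♛ ♚ ♝ · ♜│8
7│♟ ♟ ♟ · · ♟ · ♟│7
6│· · · ♟ · ♞ ♟ ·│6
5│· · · · ♟ ♝ · ·│5
4│· ♙ · · · · · ·│4
3│· ♕ ♙ · · · ♙ ♙│3
2│♙ ♗ · ♙ ♙ ♙ · ♖│2
1│♖ ♘ · · ♔ ♗ ♘ ·│1
  ─────────────────
  a b c d e f g h


4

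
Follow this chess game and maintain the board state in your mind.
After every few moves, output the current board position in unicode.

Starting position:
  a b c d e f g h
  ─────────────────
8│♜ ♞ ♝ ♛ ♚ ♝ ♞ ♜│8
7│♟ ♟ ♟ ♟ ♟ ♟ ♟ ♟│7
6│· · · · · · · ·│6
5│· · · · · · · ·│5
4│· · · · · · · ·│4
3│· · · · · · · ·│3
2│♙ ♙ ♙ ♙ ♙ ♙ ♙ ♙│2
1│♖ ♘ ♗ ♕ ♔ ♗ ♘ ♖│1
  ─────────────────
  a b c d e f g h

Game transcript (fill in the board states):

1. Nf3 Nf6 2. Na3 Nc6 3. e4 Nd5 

  a b c d e f g h
  ─────────────────
8│♜ · ♝ ♛ ♚ ♝ · ♜│8
7│♟ ♟ ♟ ♟ ♟ ♟ ♟ ♟│7
6│· · ♞ · · · · ·│6
5│· · · ♞ · · · ·│5
4│· · · · ♙ · · ·│4
3│♘ · · · · ♘ · ·│3
2│♙ ♙ ♙ ♙ · ♙ ♙ ♙│2
1│♖ · ♗ ♕ ♔ ♗ · ♖│1
  ─────────────────
  a b c d e f g h

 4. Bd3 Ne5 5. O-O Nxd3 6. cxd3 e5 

  a b c d e f g h
  ─────────────────
8│♜ · ♝ ♛ ♚ ♝ · ♜│8
7│♟ ♟ ♟ ♟ · ♟ ♟ ♟│7
6│· · · · · · · ·│6
5│· · · ♞ ♟ · · ·│5
4│· · · · ♙ · · ·│4
3│♘ · · ♙ · ♘ · ·│3
2│♙ ♙ · ♙ · ♙ ♙ ♙│2
1│♖ · ♗ ♕ · ♖ ♔ ·│1
  ─────────────────
  a b c d e f g h

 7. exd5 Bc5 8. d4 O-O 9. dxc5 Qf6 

  a b c d e f g h
  ─────────────────
8│♜ · ♝ · · ♜ ♚ ·│8
7│♟ ♟ ♟ ♟ · ♟ ♟ ♟│7
6│· · · · · ♛ · ·│6
5│· · ♙ ♙ ♟ · · ·│5
4│· · · · · · · ·│4
3│♘ · · · · ♘ · ·│3
2│♙ ♙ · ♙ · ♙ ♙ ♙│2
1│♖ · ♗ ♕ · ♖ ♔ ·│1
  ─────────────────
  a b c d e f g h

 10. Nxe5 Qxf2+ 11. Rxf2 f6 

  a b c d e f g h
  ─────────────────
8│♜ · ♝ · · ♜ ♚ ·│8
7│♟ ♟ ♟ ♟ · · ♟ ♟│7
6│· · · · · ♟ · ·│6
5│· · ♙ ♙ ♘ · · ·│5
4│· · · · · · · ·│4
3│♘ · · · · · · ·│3
2│♙ ♙ · ♙ · ♖ ♙ ♙│2
1│♖ · ♗ ♕ · · ♔ ·│1
  ─────────────────
  a b c d e f g h


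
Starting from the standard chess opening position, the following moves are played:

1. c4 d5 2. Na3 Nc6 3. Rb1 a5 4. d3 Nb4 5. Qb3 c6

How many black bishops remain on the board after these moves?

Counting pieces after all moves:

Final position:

  a b c d e f g h
  ─────────────────
8│♜ · ♝ ♛ ♚ ♝ ♞ ♜│8
7│· ♟ · · ♟ ♟ ♟ ♟│7
6│· · ♟ · · · · ·│6
5│♟ · · ♟ · · · ·│5
4│· ♞ ♙ · · · · ·│4
3│♘ ♕ · ♙ · · · ·│3
2│♙ ♙ · · ♙ ♙ ♙ ♙│2
1│· ♖ ♗ · ♔ ♗ ♘ ♖│1
  ─────────────────
  a b c d e f g h


2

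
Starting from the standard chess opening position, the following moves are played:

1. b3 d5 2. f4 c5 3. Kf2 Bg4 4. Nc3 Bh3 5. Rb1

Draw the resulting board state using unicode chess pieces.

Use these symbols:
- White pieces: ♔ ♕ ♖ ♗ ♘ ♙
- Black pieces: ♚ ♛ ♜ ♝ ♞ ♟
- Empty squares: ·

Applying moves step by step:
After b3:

♜ ♞ ♝ ♛ ♚ ♝ ♞ ♜
♟ ♟ ♟ ♟ ♟ ♟ ♟ ♟
· · · · · · · ·
· · · · · · · ·
· · · · · · · ·
· ♙ · · · · · ·
♙ · ♙ ♙ ♙ ♙ ♙ ♙
♖ ♘ ♗ ♕ ♔ ♗ ♘ ♖


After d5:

♜ ♞ ♝ ♛ ♚ ♝ ♞ ♜
♟ ♟ ♟ · ♟ ♟ ♟ ♟
· · · · · · · ·
· · · ♟ · · · ·
· · · · · · · ·
· ♙ · · · · · ·
♙ · ♙ ♙ ♙ ♙ ♙ ♙
♖ ♘ ♗ ♕ ♔ ♗ ♘ ♖


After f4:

♜ ♞ ♝ ♛ ♚ ♝ ♞ ♜
♟ ♟ ♟ · ♟ ♟ ♟ ♟
· · · · · · · ·
· · · ♟ · · · ·
· · · · · ♙ · ·
· ♙ · · · · · ·
♙ · ♙ ♙ ♙ · ♙ ♙
♖ ♘ ♗ ♕ ♔ ♗ ♘ ♖


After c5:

♜ ♞ ♝ ♛ ♚ ♝ ♞ ♜
♟ ♟ · · ♟ ♟ ♟ ♟
· · · · · · · ·
· · ♟ ♟ · · · ·
· · · · · ♙ · ·
· ♙ · · · · · ·
♙ · ♙ ♙ ♙ · ♙ ♙
♖ ♘ ♗ ♕ ♔ ♗ ♘ ♖


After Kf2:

♜ ♞ ♝ ♛ ♚ ♝ ♞ ♜
♟ ♟ · · ♟ ♟ ♟ ♟
· · · · · · · ·
· · ♟ ♟ · · · ·
· · · · · ♙ · ·
· ♙ · · · · · ·
♙ · ♙ ♙ ♙ ♔ ♙ ♙
♖ ♘ ♗ ♕ · ♗ ♘ ♖


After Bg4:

♜ ♞ · ♛ ♚ ♝ ♞ ♜
♟ ♟ · · ♟ ♟ ♟ ♟
· · · · · · · ·
· · ♟ ♟ · · · ·
· · · · · ♙ ♝ ·
· ♙ · · · · · ·
♙ · ♙ ♙ ♙ ♔ ♙ ♙
♖ ♘ ♗ ♕ · ♗ ♘ ♖


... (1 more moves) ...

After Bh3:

♜ ♞ · ♛ ♚ ♝ ♞ ♜
♟ ♟ · · ♟ ♟ ♟ ♟
· · · · · · · ·
· · ♟ ♟ · · · ·
· · · · · ♙ · ·
· ♙ ♘ · · · · ♝
♙ · ♙ ♙ ♙ ♔ ♙ ♙
♖ · ♗ ♕ · ♗ ♘ ♖


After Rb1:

♜ ♞ · ♛ ♚ ♝ ♞ ♜
♟ ♟ · · ♟ ♟ ♟ ♟
· · · · · · · ·
· · ♟ ♟ · · · ·
· · · · · ♙ · ·
· ♙ ♘ · · · · ♝
♙ · ♙ ♙ ♙ ♔ ♙ ♙
· ♖ ♗ ♕ · ♗ ♘ ♖



  a b c d e f g h
  ─────────────────
8│♜ ♞ · ♛ ♚ ♝ ♞ ♜│8
7│♟ ♟ · · ♟ ♟ ♟ ♟│7
6│· · · · · · · ·│6
5│· · ♟ ♟ · · · ·│5
4│· · · · · ♙ · ·│4
3│· ♙ ♘ · · · · ♝│3
2│♙ · ♙ ♙ ♙ ♔ ♙ ♙│2
1│· ♖ ♗ ♕ · ♗ ♘ ♖│1
  ─────────────────
  a b c d e f g h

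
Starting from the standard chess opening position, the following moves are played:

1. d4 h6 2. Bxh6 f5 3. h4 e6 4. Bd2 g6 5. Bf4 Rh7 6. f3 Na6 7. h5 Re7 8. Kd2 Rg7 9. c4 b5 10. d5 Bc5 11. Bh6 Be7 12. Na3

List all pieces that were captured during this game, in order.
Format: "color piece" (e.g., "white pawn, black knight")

Tracking captures:
  Bxh6: captured black pawn

black pawn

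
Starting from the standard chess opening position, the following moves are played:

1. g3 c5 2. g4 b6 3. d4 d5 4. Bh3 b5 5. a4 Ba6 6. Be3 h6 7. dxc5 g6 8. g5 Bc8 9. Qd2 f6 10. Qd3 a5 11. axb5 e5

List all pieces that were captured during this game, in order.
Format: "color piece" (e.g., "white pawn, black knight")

Tracking captures:
  dxc5: captured black pawn
  axb5: captured black pawn

black pawn, black pawn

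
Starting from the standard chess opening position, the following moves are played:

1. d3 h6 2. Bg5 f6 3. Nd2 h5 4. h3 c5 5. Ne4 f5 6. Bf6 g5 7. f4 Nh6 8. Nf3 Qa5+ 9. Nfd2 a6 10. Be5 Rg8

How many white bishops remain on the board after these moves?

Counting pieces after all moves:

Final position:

  a b c d e f g h
  ─────────────────
8│♜ ♞ ♝ · ♚ ♝ ♜ ·│8
7│· ♟ · ♟ ♟ · · ·│7
6│♟ · · · · · · ♞│6
5│♛ · ♟ · ♗ ♟ ♟ ♟│5
4│· · · · ♘ ♙ · ·│4
3│· · · ♙ · · · ♙│3
2│♙ ♙ ♙ ♘ ♙ · ♙ ·│2
1│♖ · · ♕ ♔ ♗ · ♖│1
  ─────────────────
  a b c d e f g h


2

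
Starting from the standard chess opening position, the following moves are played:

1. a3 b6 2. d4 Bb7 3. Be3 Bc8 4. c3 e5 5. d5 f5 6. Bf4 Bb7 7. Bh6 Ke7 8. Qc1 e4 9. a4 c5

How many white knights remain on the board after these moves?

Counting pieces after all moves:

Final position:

  a b c d e f g h
  ─────────────────
8│♜ ♞ · ♛ · ♝ ♞ ♜│8
7│♟ ♝ · ♟ ♚ · ♟ ♟│7
6│· ♟ · · · · · ♗│6
5│· · ♟ ♙ · ♟ · ·│5
4│♙ · · · ♟ · · ·│4
3│· · ♙ · · · · ·│3
2│· ♙ · · ♙ ♙ ♙ ♙│2
1│♖ ♘ ♕ · ♔ ♗ ♘ ♖│1
  ─────────────────
  a b c d e f g h


2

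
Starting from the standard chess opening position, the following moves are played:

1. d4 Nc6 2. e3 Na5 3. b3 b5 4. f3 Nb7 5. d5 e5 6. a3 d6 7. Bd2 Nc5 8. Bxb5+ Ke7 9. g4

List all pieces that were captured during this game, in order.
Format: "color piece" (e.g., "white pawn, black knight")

Tracking captures:
  Bxb5+: captured black pawn

black pawn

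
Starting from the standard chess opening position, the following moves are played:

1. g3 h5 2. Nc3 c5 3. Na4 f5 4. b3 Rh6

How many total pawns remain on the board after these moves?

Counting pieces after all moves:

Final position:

  a b c d e f g h
  ─────────────────
8│♜ ♞ ♝ ♛ ♚ ♝ ♞ ·│8
7│♟ ♟ · ♟ ♟ · ♟ ·│7
6│· · · · · · · ♜│6
5│· · ♟ · · ♟ · ♟│5
4│♘ · · · · · · ·│4
3│· ♙ · · · · ♙ ·│3
2│♙ · ♙ ♙ ♙ ♙ · ♙│2
1│♖ · ♗ ♕ ♔ ♗ ♘ ♖│1
  ─────────────────
  a b c d e f g h


16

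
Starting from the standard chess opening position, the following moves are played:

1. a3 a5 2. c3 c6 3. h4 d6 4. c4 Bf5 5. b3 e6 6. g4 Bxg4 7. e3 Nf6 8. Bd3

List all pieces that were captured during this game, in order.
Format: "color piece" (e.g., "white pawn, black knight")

Tracking captures:
  Bxg4: captured white pawn

white pawn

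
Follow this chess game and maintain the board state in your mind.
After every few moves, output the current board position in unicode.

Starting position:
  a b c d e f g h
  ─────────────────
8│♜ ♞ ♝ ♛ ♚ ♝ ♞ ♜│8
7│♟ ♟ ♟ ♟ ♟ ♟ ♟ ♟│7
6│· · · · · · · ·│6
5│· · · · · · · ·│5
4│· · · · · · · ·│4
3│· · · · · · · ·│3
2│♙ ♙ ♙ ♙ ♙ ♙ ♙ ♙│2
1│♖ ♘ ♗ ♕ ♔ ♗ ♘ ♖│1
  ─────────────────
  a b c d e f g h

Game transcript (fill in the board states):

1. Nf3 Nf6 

  a b c d e f g h
  ─────────────────
8│♜ ♞ ♝ ♛ ♚ ♝ · ♜│8
7│♟ ♟ ♟ ♟ ♟ ♟ ♟ ♟│7
6│· · · · · ♞ · ·│6
5│· · · · · · · ·│5
4│· · · · · · · ·│4
3│· · · · · ♘ · ·│3
2│♙ ♙ ♙ ♙ ♙ ♙ ♙ ♙│2
1│♖ ♘ ♗ ♕ ♔ ♗ · ♖│1
  ─────────────────
  a b c d e f g h

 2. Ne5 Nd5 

  a b c d e f g h
  ─────────────────
8│♜ ♞ ♝ ♛ ♚ ♝ · ♜│8
7│♟ ♟ ♟ ♟ ♟ ♟ ♟ ♟│7
6│· · · · · · · ·│6
5│· · · ♞ ♘ · · ·│5
4│· · · · · · · ·│4
3│· · · · · · · ·│3
2│♙ ♙ ♙ ♙ ♙ ♙ ♙ ♙│2
1│♖ ♘ ♗ ♕ ♔ ♗ · ♖│1
  ─────────────────
  a b c d e f g h

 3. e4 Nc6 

  a b c d e f g h
  ─────────────────
8│♜ · ♝ ♛ ♚ ♝ · ♜│8
7│♟ ♟ ♟ ♟ ♟ ♟ ♟ ♟│7
6│· · ♞ · · · · ·│6
5│· · · ♞ ♘ · · ·│5
4│· · · · ♙ · · ·│4
3│· · · · · · · ·│3
2│♙ ♙ ♙ ♙ · ♙ ♙ ♙│2
1│♖ ♘ ♗ ♕ ♔ ♗ · ♖│1
  ─────────────────
  a b c d e f g h

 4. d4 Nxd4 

  a b c d e f g h
  ─────────────────
8│♜ · ♝ ♛ ♚ ♝ · ♜│8
7│♟ ♟ ♟ ♟ ♟ ♟ ♟ ♟│7
6│· · · · · · · ·│6
5│· · · ♞ ♘ · · ·│5
4│· · · ♞ ♙ · · ·│4
3│· · · · · · · ·│3
2│♙ ♙ ♙ · · ♙ ♙ ♙│2
1│♖ ♘ ♗ ♕ ♔ ♗ · ♖│1
  ─────────────────
  a b c d e f g h

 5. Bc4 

  a b c d e f g h
  ─────────────────
8│♜ · ♝ ♛ ♚ ♝ · ♜│8
7│♟ ♟ ♟ ♟ ♟ ♟ ♟ ♟│7
6│· · · · · · · ·│6
5│· · · ♞ ♘ · · ·│5
4│· · ♗ ♞ ♙ · · ·│4
3│· · · · · · · ·│3
2│♙ ♙ ♙ · · ♙ ♙ ♙│2
1│♖ ♘ ♗ ♕ ♔ · · ♖│1
  ─────────────────
  a b c d e f g h
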